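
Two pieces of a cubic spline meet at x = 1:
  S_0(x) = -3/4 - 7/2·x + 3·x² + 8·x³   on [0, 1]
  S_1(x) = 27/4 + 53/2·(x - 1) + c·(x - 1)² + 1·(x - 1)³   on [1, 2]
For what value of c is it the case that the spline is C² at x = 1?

27

S_0''(x) = 6 + 48·x, so S_0''(1) = 54. On the right, S_1''(1) = 2c, so c = 27.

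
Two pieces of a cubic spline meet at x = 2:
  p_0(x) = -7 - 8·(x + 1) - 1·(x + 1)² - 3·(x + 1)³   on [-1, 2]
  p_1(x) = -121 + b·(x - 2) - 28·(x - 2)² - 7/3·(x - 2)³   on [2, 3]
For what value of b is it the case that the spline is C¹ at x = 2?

-95

p_0'(x) = -8 - 2·(x + 1) - 9·(x + 1)², so p_0'(2) = -95. On the right, p_1'(2) = b, so b = -95.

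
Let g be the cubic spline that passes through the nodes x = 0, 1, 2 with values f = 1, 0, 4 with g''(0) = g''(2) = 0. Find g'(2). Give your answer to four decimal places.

5.2500

With σ_i denoting the second derivative at x_i, h_i = 1, 1, and Δ_i = (y_(i+1) − y_i)/h_i = -1, 4:
  1·σ_0 + 4·σ_1 + 1·σ_2 = 6(Δ_1 - Δ_0) = 30
Natural end conditions: σ_0 = σ_2 = 0.
Solving: σ_0 = 0, σ_1 = 15/2, σ_2 = 0.
On [1, 2], g'(x) = b_1 + 2c_1·(x - 1) + 3d_1·(x - 1)² with b_1 = Δ_1 - h_1(2σ_1 + σ_2)/6 = 3/2, c_1 = σ_1/2 = 15/4, d_1 = (σ_2 - σ_1)/(6h_1) = -5/4. So g'(2) = 21/4.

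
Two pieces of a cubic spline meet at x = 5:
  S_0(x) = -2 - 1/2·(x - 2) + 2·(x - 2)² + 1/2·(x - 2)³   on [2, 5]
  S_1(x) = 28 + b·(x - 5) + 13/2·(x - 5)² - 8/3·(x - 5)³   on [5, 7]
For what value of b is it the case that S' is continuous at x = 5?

S_0'(x) = -1/2 + 4·(x - 2) + 3/2·(x - 2)², so S_0'(5) = 25. On the right, S_1'(5) = b, so b = 25.

25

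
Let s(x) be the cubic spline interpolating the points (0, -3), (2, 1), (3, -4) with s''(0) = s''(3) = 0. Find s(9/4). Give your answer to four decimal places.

Let σ_i = s''(x_i). Step sizes h_i = 2, 1; slopes of the chords Δ_i = (y_(i+1) - y_i)/h_i = 2, -5.
  2·σ_0 + 6·σ_1 + 1·σ_2 = 6(Δ_1 - Δ_0) = -42
Natural end conditions: σ_0 = σ_2 = 0.
Solving: σ_0 = 0, σ_1 = -7, σ_2 = 0.
On [2, 3], s(x) = 1 - 8/3·(x - 2) - 7/2·(x - 2)² + 7/6·(x - 2)³.
With (x - 2) = 1/4: s(9/4) = 17/128.

0.1328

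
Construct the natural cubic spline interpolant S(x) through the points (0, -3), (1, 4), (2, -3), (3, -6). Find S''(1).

Put M_i = S'' at the i-th knot. Here h = (1, 1, 1) and Δ = (7, -7, -3), so the interior equations h_(i-1)·M_(i-1) + 2(h_(i-1)+h_i)·M_i + h_i·M_(i+1) = 6(Δ_i − Δ_(i-1)) read
  1·M_0 + 4·M_1 + 1·M_2 = 6(Δ_1 - Δ_0) = -84
  1·M_1 + 4·M_2 + 1·M_3 = 6(Δ_2 - Δ_1) = 24
Natural end conditions: M_0 = M_3 = 0.
Solving the tridiagonal system: M_0 = 0, M_1 = -24, M_2 = 12, M_3 = 0.

-24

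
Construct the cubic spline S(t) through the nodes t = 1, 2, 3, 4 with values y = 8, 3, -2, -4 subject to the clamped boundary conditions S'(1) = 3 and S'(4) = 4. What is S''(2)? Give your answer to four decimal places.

7.4667

Write M_i for S''(x_i). With h_i = 1, 1, 1 and divided differences Δ_i = -5, -5, -2, the continuity of S' gives the tridiagonal system
  1·M_0 + 4·M_1 + 1·M_2 = 6(Δ_1 - Δ_0) = 0
  1·M_1 + 4·M_2 + 1·M_3 = 6(Δ_2 - Δ_1) = 18
Clamped end conditions give two more equations: 2h_0·M_0 + h_0·M_1 = 6(Δ_0 - S'(1)) = -48 and h_2·M_2 + 2h_2·M_3 = 6(S'(4) - Δ_2) = 36.
Hence M_0 = -416/15, M_1 = 112/15, M_2 = -32/15, M_3 = 286/15.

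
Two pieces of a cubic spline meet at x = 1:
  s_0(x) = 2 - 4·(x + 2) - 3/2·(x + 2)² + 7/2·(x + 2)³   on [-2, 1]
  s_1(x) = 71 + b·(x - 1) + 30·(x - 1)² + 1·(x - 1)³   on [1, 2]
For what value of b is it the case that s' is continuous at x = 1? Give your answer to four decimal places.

81.5000

s_0'(x) = -4 - 3·(x + 2) + 21/2·(x + 2)², so s_0'(1) = 163/2. On the right, s_1'(1) = b, so b = 163/2.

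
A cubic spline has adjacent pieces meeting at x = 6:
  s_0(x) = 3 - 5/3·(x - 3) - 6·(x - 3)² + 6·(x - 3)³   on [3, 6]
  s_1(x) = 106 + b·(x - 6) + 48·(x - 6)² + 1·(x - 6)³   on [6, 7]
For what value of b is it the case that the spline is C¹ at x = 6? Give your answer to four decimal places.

s_0'(x) = -5/3 - 12·(x - 3) + 18·(x - 3)², so s_0'(6) = 373/3. On the right, s_1'(6) = b, so b = 373/3.

124.3333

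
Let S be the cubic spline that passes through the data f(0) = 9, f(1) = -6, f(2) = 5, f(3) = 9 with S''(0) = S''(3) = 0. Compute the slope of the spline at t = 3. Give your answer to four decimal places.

Write m_i for S''(x_i). With h_i = 1, 1, 1 and divided differences Δ_i = -15, 11, 4, the continuity of S' gives the tridiagonal system
  1·m_0 + 4·m_1 + 1·m_2 = 6(Δ_1 - Δ_0) = 156
  1·m_1 + 4·m_2 + 1·m_3 = 6(Δ_2 - Δ_1) = -42
Natural end conditions: m_0 = m_3 = 0.
Hence m_0 = 0, m_1 = 222/5, m_2 = -108/5, m_3 = 0.
On [2, 3], S'(t) = b_2 + 2c_2·(t - 2) + 3d_2·(t - 2)² with b_2 = Δ_2 - h_2(2m_2 + m_3)/6 = 56/5, c_2 = m_2/2 = -54/5, d_2 = (m_3 - m_2)/(6h_2) = 18/5. So S'(3) = 2/5.

0.4000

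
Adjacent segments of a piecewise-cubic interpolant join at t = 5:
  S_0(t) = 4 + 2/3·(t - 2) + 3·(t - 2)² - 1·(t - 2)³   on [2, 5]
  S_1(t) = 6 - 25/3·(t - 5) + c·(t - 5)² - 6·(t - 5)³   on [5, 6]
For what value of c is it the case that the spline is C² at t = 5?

S_0''(t) = 6 - 6·(t - 2), so S_0''(5) = -12. On the right, S_1''(5) = 2c, so c = -6.

-6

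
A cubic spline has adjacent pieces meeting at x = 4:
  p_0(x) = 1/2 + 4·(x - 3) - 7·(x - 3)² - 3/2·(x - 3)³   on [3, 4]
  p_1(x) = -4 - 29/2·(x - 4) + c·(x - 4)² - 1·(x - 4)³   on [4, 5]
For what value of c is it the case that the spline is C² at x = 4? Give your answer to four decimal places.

-11.5000

p_0''(x) = -14 - 9·(x - 3), so p_0''(4) = -23. On the right, p_1''(4) = 2c, so c = -23/2.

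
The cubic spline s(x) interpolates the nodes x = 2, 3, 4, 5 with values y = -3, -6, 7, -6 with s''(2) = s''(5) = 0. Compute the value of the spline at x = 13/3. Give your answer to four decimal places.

Write m_i for s''(x_i). With h_i = 1, 1, 1 and divided differences Δ_i = -3, 13, -13, the continuity of s' gives the tridiagonal system
  1·m_0 + 4·m_1 + 1·m_2 = 6(Δ_1 - Δ_0) = 96
  1·m_1 + 4·m_2 + 1·m_3 = 6(Δ_2 - Δ_1) = -156
Natural end conditions: m_0 = m_3 = 0.
Hence m_0 = 0, m_1 = 36, m_2 = -48, m_3 = 0.
On [4, 5], s(x) = 7 + 3·(x - 4) - 24·(x - 4)² + 8·(x - 4)³.
With (x - 4) = 1/3: s(13/3) = 152/27.

5.6296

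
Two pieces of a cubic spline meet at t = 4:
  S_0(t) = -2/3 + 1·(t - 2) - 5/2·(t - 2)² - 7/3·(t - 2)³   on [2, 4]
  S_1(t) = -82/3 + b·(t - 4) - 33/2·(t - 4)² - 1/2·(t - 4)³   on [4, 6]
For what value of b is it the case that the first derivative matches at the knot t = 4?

-37

S_0'(t) = 1 - 5·(t - 2) - 7·(t - 2)², so S_0'(4) = -37. On the right, S_1'(4) = b, so b = -37.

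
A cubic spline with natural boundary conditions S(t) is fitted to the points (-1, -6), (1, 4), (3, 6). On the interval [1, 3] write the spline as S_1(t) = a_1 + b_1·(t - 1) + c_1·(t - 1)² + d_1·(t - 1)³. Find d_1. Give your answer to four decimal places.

0.2500

Let σ_i = S''(x_i). Step sizes h_i = 2, 2; slopes of the chords Δ_i = (y_(i+1) - y_i)/h_i = 5, 1.
  2·σ_0 + 8·σ_1 + 2·σ_2 = 6(Δ_1 - Δ_0) = -24
Natural end conditions: σ_0 = σ_2 = 0.
Solving the tridiagonal system: σ_0 = 0, σ_1 = -3, σ_2 = 0.
On [1, 3], with S_1(t) = a_1 + b_1·(t - 1) + c_1·(t - 1)² + d_1·(t - 1)³: c_1 = σ_1/2 = -3/2, d_1 = (σ_2 - σ_1)/(6h_1) = 1/4, b_1 = Δ_1 - h_1(2σ_1 + σ_2)/6 = 3.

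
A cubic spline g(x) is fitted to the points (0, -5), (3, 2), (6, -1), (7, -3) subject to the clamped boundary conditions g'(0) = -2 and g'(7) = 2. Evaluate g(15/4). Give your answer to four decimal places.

3.0691

Write M_i for g''(x_i). With h_i = 3, 3, 1 and divided differences Δ_i = 7/3, -1, -2, the continuity of g' gives the tridiagonal system
  3·M_0 + 12·M_1 + 3·M_2 = 6(Δ_1 - Δ_0) = -20
  3·M_1 + 8·M_2 + 1·M_3 = 6(Δ_2 - Δ_1) = -6
Clamped end conditions give two more equations: 2h_0·M_0 + h_0·M_1 = 6(Δ_0 - g'(0)) = 26 and h_2·M_2 + 2h_2·M_3 = 6(g'(7) - Δ_2) = 24.
Solving: M_0 = 532/93, M_1 = -86/31, M_2 = -40/31, M_3 = 392/31.
On [3, 6], g(x) = 2 + 75/31·(x - 3) - 43/31·(x - 3)² + 23/279·(x - 3)³.
With (x - 3) = 3/4: g(15/4) = 6089/1984.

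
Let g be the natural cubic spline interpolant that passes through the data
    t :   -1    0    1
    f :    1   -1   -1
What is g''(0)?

3

With M_i denoting the second derivative at x_i, h_i = 1, 1, and Δ_i = (y_(i+1) − y_i)/h_i = -2, 0:
  1·M_0 + 4·M_1 + 1·M_2 = 6(Δ_1 - Δ_0) = 12
Natural end conditions: M_0 = M_2 = 0.
Hence M_0 = 0, M_1 = 3, M_2 = 0.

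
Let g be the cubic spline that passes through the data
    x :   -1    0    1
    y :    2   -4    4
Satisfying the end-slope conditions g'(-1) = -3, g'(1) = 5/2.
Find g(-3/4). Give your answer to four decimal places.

Write M_i for g''(x_i). With h_i = 1, 1 and divided differences Δ_i = -6, 8, the continuity of g' gives the tridiagonal system
  1·M_0 + 4·M_1 + 1·M_2 = 6(Δ_1 - Δ_0) = 84
Clamped end conditions give two more equations: 2h_0·M_0 + h_0·M_1 = 6(Δ_0 - g'(-1)) = -18 and h_1·M_1 + 2h_1·M_2 = 6(g'(1) - Δ_1) = -33.
Forward elimination and back-substitution give M_0 = -109/4, M_1 = 73/2, M_2 = -139/4.
On [-1, 0], g(x) = 2 - 3·(x + 1) - 109/8·(x + 1)² + 85/8·(x + 1)³.
With (x + 1) = 1/4: g(-3/4) = 289/512.

0.5645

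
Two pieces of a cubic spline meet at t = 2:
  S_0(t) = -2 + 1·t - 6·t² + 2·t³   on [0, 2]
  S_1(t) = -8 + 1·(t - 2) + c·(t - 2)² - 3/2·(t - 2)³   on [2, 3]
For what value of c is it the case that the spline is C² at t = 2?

6

S_0''(t) = -12 + 12·t, so S_0''(2) = 12. On the right, S_1''(2) = 2c, so c = 6.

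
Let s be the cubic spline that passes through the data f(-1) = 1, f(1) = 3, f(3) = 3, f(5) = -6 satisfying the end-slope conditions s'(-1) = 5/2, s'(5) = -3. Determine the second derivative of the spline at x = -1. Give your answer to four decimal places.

-2.8333

Let M_i = s''(x_i). Step sizes h_i = 2, 2, 2; slopes of the chords Δ_i = (y_(i+1) - y_i)/h_i = 1, 0, -9/2.
  2·M_0 + 8·M_1 + 2·M_2 = 6(Δ_1 - Δ_0) = -6
  2·M_1 + 8·M_2 + 2·M_3 = 6(Δ_2 - Δ_1) = -27
Clamped end conditions give two more equations: 2h_0·M_0 + h_0·M_1 = 6(Δ_0 - s'(-1)) = -9 and h_2·M_2 + 2h_2·M_3 = 6(s'(5) - Δ_2) = 9.
Solving the tridiagonal system: M_0 = -17/6, M_1 = 7/6, M_2 = -29/6, M_3 = 14/3.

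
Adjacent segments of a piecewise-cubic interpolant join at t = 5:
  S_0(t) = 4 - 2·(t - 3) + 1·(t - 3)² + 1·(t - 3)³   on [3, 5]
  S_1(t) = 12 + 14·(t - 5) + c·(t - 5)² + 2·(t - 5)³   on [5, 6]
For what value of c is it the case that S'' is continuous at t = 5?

7

S_0''(t) = 2 + 6·(t - 3), so S_0''(5) = 14. On the right, S_1''(5) = 2c, so c = 7.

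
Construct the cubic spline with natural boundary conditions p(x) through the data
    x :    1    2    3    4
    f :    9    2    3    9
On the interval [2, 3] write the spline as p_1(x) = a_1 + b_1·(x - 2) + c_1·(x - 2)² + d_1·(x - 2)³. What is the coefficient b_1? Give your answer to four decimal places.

Let M_i = p''(x_i). Step sizes h_i = 1, 1, 1; slopes of the chords Δ_i = (y_(i+1) - y_i)/h_i = -7, 1, 6.
  1·M_0 + 4·M_1 + 1·M_2 = 6(Δ_1 - Δ_0) = 48
  1·M_1 + 4·M_2 + 1·M_3 = 6(Δ_2 - Δ_1) = 30
Natural end conditions: M_0 = M_3 = 0.
Forward elimination and back-substitution give M_0 = 0, M_1 = 54/5, M_2 = 24/5, M_3 = 0.
On [2, 3], with p_1(x) = a_1 + b_1·(x - 2) + c_1·(x - 2)² + d_1·(x - 2)³: c_1 = M_1/2 = 27/5, d_1 = (M_2 - M_1)/(6h_1) = -1, b_1 = Δ_1 - h_1(2M_1 + M_2)/6 = -17/5.

-3.4000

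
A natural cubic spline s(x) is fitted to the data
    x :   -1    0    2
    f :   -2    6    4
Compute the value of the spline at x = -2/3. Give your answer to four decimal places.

With m_i denoting the second derivative at x_i, h_i = 1, 2, and Δ_i = (y_(i+1) − y_i)/h_i = 8, -1:
  1·m_0 + 6·m_1 + 2·m_2 = 6(Δ_1 - Δ_0) = -54
Natural end conditions: m_0 = m_2 = 0.
Hence m_0 = 0, m_1 = -9, m_2 = 0.
On [-1, 0], s(x) = -2 + 19/2·(x + 1) + 0·(x + 1)² - 3/2·(x + 1)³.
With (x + 1) = 1/3: s(-2/3) = 10/9.

1.1111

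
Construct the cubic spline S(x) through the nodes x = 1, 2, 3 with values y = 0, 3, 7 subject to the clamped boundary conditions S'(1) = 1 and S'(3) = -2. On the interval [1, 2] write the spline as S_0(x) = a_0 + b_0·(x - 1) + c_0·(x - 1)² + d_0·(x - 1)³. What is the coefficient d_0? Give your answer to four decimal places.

0.5000

Let M_i = S''(x_i). Step sizes h_i = 1, 1; slopes of the chords Δ_i = (y_(i+1) - y_i)/h_i = 3, 4.
  1·M_0 + 4·M_1 + 1·M_2 = 6(Δ_1 - Δ_0) = 6
Clamped end conditions give two more equations: 2h_0·M_0 + h_0·M_1 = 6(Δ_0 - S'(1)) = 12 and h_1·M_1 + 2h_1·M_2 = 6(S'(3) - Δ_1) = -36.
Solving: M_0 = 3, M_1 = 6, M_2 = -21.
On [1, 2], with S_0(x) = a_0 + b_0·(x - 1) + c_0·(x - 1)² + d_0·(x - 1)³: c_0 = M_0/2 = 3/2, d_0 = (M_1 - M_0)/(6h_0) = 1/2, b_0 = Δ_0 - h_0(2M_0 + M_1)/6 = 1.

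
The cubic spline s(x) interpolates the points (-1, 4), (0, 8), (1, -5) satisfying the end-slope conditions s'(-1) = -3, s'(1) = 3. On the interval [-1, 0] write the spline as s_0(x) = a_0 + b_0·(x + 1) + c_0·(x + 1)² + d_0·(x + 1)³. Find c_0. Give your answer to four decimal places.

24.7500

With M_i denoting the second derivative at x_i, h_i = 1, 1, and Δ_i = (y_(i+1) − y_i)/h_i = 4, -13:
  1·M_0 + 4·M_1 + 1·M_2 = 6(Δ_1 - Δ_0) = -102
Clamped end conditions give two more equations: 2h_0·M_0 + h_0·M_1 = 6(Δ_0 - s'(-1)) = 42 and h_1·M_1 + 2h_1·M_2 = 6(s'(1) - Δ_1) = 96.
Solving: M_0 = 99/2, M_1 = -57, M_2 = 153/2.
On [-1, 0], with s_0(x) = a_0 + b_0·(x + 1) + c_0·(x + 1)² + d_0·(x + 1)³: c_0 = M_0/2 = 99/4, d_0 = (M_1 - M_0)/(6h_0) = -71/4, b_0 = Δ_0 - h_0(2M_0 + M_1)/6 = -3.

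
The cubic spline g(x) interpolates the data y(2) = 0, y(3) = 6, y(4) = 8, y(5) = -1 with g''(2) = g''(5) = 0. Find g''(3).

Put M_i = g'' at the i-th knot. Here h = (1, 1, 1) and Δ = (6, 2, -9), so the interior equations h_(i-1)·M_(i-1) + 2(h_(i-1)+h_i)·M_i + h_i·M_(i+1) = 6(Δ_i − Δ_(i-1)) read
  1·M_0 + 4·M_1 + 1·M_2 = 6(Δ_1 - Δ_0) = -24
  1·M_1 + 4·M_2 + 1·M_3 = 6(Δ_2 - Δ_1) = -66
Natural end conditions: M_0 = M_3 = 0.
Forward elimination and back-substitution give M_0 = 0, M_1 = -2, M_2 = -16, M_3 = 0.

-2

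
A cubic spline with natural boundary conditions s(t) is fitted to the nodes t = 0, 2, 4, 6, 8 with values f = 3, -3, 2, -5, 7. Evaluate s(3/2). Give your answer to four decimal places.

-2.8594

With M_i denoting the second derivative at x_i, h_i = 2, 2, 2, 2, and Δ_i = (y_(i+1) − y_i)/h_i = -3, 5/2, -7/2, 6:
  2·M_0 + 8·M_1 + 2·M_2 = 6(Δ_1 - Δ_0) = 33
  2·M_1 + 8·M_2 + 2·M_3 = 6(Δ_2 - Δ_1) = -36
  2·M_2 + 8·M_3 + 2·M_4 = 6(Δ_3 - Δ_2) = 57
Natural end conditions: M_0 = M_4 = 0.
Forward elimination and back-substitution give M_0 = 0, M_1 = 87/14, M_2 = -117/14, M_3 = 129/14, M_4 = 0.
On [0, 2], s(t) = 3 - 71/14·t + 0·t² + 29/56·t³.
With t = 3/2: s(3/2) = -183/64.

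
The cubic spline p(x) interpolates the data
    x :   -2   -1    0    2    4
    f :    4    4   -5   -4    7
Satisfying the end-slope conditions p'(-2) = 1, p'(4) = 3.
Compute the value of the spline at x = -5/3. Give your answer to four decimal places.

4.5176

Write M_i for p''(x_i). With h_i = 1, 1, 2, 2 and divided differences Δ_i = 0, -9, 1/2, 11/2, the continuity of p' gives the tridiagonal system
  1·M_0 + 4·M_1 + 1·M_2 = 6(Δ_1 - Δ_0) = -54
  1·M_1 + 6·M_2 + 2·M_3 = 6(Δ_2 - Δ_1) = 57
  2·M_2 + 8·M_3 + 2·M_4 = 6(Δ_3 - Δ_2) = 30
Clamped end conditions give two more equations: 2h_0·M_0 + h_0·M_1 = 6(Δ_0 - p'(-2)) = -6 and h_3·M_3 + 2h_3·M_4 = 6(p'(4) - Δ_3) = -15.
Solving: M_0 = 251/42, M_1 = -377/21, M_2 = 71/6, M_3 = 83/42, M_4 = -199/42.
On [-2, -1], p(x) = 4 + 1·(x + 2) + 251/84·(x + 2)² - 335/84·(x + 2)³.
With (x + 2) = 1/3: p(-5/3) = 5123/1134.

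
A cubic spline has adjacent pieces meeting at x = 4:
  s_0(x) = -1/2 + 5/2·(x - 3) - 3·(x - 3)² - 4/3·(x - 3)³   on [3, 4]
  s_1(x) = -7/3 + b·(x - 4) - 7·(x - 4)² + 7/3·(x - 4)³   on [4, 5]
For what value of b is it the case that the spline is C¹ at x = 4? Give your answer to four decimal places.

s_0'(x) = 5/2 - 6·(x - 3) - 4·(x - 3)², so s_0'(4) = -15/2. On the right, s_1'(4) = b, so b = -15/2.

-7.5000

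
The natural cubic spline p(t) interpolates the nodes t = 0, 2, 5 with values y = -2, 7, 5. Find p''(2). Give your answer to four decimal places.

-3.1000

With σ_i denoting the second derivative at x_i, h_i = 2, 3, and Δ_i = (y_(i+1) − y_i)/h_i = 9/2, -2/3:
  2·σ_0 + 10·σ_1 + 3·σ_2 = 6(Δ_1 - Δ_0) = -31
Natural end conditions: σ_0 = σ_2 = 0.
Hence σ_0 = 0, σ_1 = -31/10, σ_2 = 0.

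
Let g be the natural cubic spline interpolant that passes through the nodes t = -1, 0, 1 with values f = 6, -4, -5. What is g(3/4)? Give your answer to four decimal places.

-5.2773

Let σ_i = g''(x_i). Step sizes h_i = 1, 1; slopes of the chords Δ_i = (y_(i+1) - y_i)/h_i = -10, -1.
  1·σ_0 + 4·σ_1 + 1·σ_2 = 6(Δ_1 - Δ_0) = 54
Natural end conditions: σ_0 = σ_2 = 0.
Hence σ_0 = 0, σ_1 = 27/2, σ_2 = 0.
On [0, 1], g(t) = -4 - 11/2·t + 27/4·t² - 9/4·t³.
With t = 3/4: g(3/4) = -1351/256.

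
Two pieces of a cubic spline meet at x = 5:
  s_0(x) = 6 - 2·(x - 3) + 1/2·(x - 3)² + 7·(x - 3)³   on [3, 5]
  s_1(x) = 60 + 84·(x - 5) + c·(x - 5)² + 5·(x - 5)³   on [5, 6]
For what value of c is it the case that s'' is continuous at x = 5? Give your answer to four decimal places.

42.5000

s_0''(x) = 1 + 42·(x - 3), so s_0''(5) = 85. On the right, s_1''(5) = 2c, so c = 85/2.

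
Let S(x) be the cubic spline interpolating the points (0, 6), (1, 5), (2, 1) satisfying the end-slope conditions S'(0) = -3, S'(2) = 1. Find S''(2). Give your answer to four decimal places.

21.5000

Put σ_i = S'' at the i-th knot. Here h = (1, 1) and Δ = (-1, -4), so the interior equations h_(i-1)·σ_(i-1) + 2(h_(i-1)+h_i)·σ_i + h_i·σ_(i+1) = 6(Δ_i − Δ_(i-1)) read
  1·σ_0 + 4·σ_1 + 1·σ_2 = 6(Δ_1 - Δ_0) = -18
Clamped end conditions give two more equations: 2h_0·σ_0 + h_0·σ_1 = 6(Δ_0 - S'(0)) = 12 and h_1·σ_1 + 2h_1·σ_2 = 6(S'(2) - Δ_1) = 30.
Forward elimination and back-substitution give σ_0 = 25/2, σ_1 = -13, σ_2 = 43/2.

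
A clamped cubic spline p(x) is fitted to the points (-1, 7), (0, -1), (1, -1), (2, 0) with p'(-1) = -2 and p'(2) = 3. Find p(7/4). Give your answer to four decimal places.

Write M_i for p''(x_i). With h_i = 1, 1, 1 and divided differences Δ_i = -8, 0, 1, the continuity of p' gives the tridiagonal system
  1·M_0 + 4·M_1 + 1·M_2 = 6(Δ_1 - Δ_0) = 48
  1·M_1 + 4·M_2 + 1·M_3 = 6(Δ_2 - Δ_1) = 6
Clamped end conditions give two more equations: 2h_0·M_0 + h_0·M_1 = 6(Δ_0 - p'(-1)) = -36 and h_2·M_2 + 2h_2·M_3 = 6(p'(2) - Δ_2) = 12.
Hence M_0 = -424/15, M_1 = 308/15, M_2 = -88/15, M_3 = 134/15.
On [1, 2], p(x) = -1 + 22/15·(x - 1) - 44/15·(x - 1)² + 37/15·(x - 1)³.
With (x - 1) = 3/4: p(7/4) = -163/320.

-0.5094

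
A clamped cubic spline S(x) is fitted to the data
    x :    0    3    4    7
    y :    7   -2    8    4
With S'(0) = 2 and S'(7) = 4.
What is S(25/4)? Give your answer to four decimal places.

4.0088

Let m_i = S''(x_i). Step sizes h_i = 3, 1, 3; slopes of the chords Δ_i = (y_(i+1) - y_i)/h_i = -3, 10, -4/3.
  3·m_0 + 8·m_1 + 1·m_2 = 6(Δ_1 - Δ_0) = 78
  1·m_1 + 8·m_2 + 3·m_3 = 6(Δ_2 - Δ_1) = -68
Clamped end conditions give two more equations: 2h_0·m_0 + h_0·m_1 = 6(Δ_0 - S'(0)) = -30 and h_2·m_2 + 2h_2·m_3 = 6(S'(7) - Δ_2) = 32.
Hence m_0 = -734/55, m_1 = 918/55, m_2 = -852/55, m_3 = 2158/165.
On [4, 7], S(x) = 8 + 419/55·(x - 4) - 426/55·(x - 4)² + 2357/1485·(x - 4)³.
With (x - 4) = 9/4: S(25/4) = 14111/3520.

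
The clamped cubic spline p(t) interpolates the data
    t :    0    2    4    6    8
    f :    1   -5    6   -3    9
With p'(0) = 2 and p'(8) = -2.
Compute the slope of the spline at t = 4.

Write M_i for p''(x_i). With h_i = 2, 2, 2, 2 and divided differences Δ_i = -3, 11/2, -9/2, 6, the continuity of p' gives the tridiagonal system
  2·M_0 + 8·M_1 + 2·M_2 = 6(Δ_1 - Δ_0) = 51
  2·M_1 + 8·M_2 + 2·M_3 = 6(Δ_2 - Δ_1) = -60
  2·M_2 + 8·M_3 + 2·M_4 = 6(Δ_3 - Δ_2) = 63
Clamped end conditions give two more equations: 2h_0·M_0 + h_0·M_1 = 6(Δ_0 - p'(0)) = -30 and h_3·M_3 + 2h_3·M_4 = 6(p'(8) - Δ_3) = -48.
Solving the tridiagonal system: M_0 = -115/8, M_1 = 55/4, M_2 = -121/8, M_3 = 67/4, M_4 = -163/8.
On [4, 6], p'(t) = b_2 + 2c_2·(t - 4) + 3d_2·(t - 4)² with b_2 = Δ_2 - h_2(2M_2 + M_3)/6 = 0, c_2 = M_2/2 = -121/16, d_2 = (M_3 - M_2)/(6h_2) = 85/32. So p'(4) = 0.

0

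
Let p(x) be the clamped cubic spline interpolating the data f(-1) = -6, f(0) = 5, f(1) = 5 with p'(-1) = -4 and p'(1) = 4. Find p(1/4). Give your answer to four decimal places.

5.9727

Let m_i = p''(x_i). Step sizes h_i = 1, 1; slopes of the chords Δ_i = (y_(i+1) - y_i)/h_i = 11, 0.
  1·m_0 + 4·m_1 + 1·m_2 = 6(Δ_1 - Δ_0) = -66
Clamped end conditions give two more equations: 2h_0·m_0 + h_0·m_1 = 6(Δ_0 - p'(-1)) = 90 and h_1·m_1 + 2h_1·m_2 = 6(p'(1) - Δ_1) = 24.
Hence m_0 = 131/2, m_1 = -41, m_2 = 65/2.
On [0, 1], p(x) = 5 + 33/4·x - 41/2·x² + 49/4·x³.
With x = 1/4: p(1/4) = 1529/256.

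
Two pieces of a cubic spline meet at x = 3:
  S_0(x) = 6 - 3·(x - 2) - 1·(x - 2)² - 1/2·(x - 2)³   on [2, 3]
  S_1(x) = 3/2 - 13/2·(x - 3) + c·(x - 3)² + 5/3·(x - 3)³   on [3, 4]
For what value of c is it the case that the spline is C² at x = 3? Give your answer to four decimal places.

-2.5000

S_0''(x) = -2 - 3·(x - 2), so S_0''(3) = -5. On the right, S_1''(3) = 2c, so c = -5/2.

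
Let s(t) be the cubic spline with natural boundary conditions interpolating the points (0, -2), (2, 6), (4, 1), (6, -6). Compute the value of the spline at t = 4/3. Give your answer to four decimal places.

Write σ_i for s''(x_i). With h_i = 2, 2, 2 and divided differences Δ_i = 4, -5/2, -7/2, the continuity of s' gives the tridiagonal system
  2·σ_0 + 8·σ_1 + 2·σ_2 = 6(Δ_1 - Δ_0) = -39
  2·σ_1 + 8·σ_2 + 2·σ_3 = 6(Δ_2 - Δ_1) = -6
Natural end conditions: σ_0 = σ_3 = 0.
Solving the tridiagonal system: σ_0 = 0, σ_1 = -5, σ_2 = 1/2, σ_3 = 0.
On [0, 2], s(t) = -2 + 17/3·t + 0·t² - 5/12·t³.
With t = 4/3: s(4/3) = 370/81.

4.5679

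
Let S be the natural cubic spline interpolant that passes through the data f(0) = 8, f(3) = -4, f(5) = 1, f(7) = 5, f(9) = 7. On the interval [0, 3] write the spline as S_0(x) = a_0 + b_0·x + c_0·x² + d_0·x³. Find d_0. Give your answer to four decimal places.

0.2312

Write M_i for S''(x_i). With h_i = 3, 2, 2, 2 and divided differences Δ_i = -4, 5/2, 2, 1, the continuity of S' gives the tridiagonal system
  3·M_0 + 10·M_1 + 2·M_2 = 6(Δ_1 - Δ_0) = 39
  2·M_1 + 8·M_2 + 2·M_3 = 6(Δ_2 - Δ_1) = -3
  2·M_2 + 8·M_3 + 2·M_4 = 6(Δ_3 - Δ_2) = -6
Natural end conditions: M_0 = M_4 = 0.
Solving the tridiagonal system: M_0 = 0, M_1 = 591/142, M_2 = -93/71, M_3 = -30/71, M_4 = 0.
On [0, 3], with S_0(x) = a_0 + b_0·x + c_0·x² + d_0·x³: c_0 = M_0/2 = 0, d_0 = (M_1 - M_0)/(6h_0) = 197/852, b_0 = Δ_0 - h_0(2M_0 + M_1)/6 = -1727/284.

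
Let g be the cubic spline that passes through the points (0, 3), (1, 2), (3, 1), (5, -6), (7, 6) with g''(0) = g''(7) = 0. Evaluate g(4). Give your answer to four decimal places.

-3.3689

With M_i denoting the second derivative at x_i, h_i = 1, 2, 2, 2, and Δ_i = (y_(i+1) − y_i)/h_i = -1, -1/2, -7/2, 6:
  1·M_0 + 6·M_1 + 2·M_2 = 6(Δ_1 - Δ_0) = 3
  2·M_1 + 8·M_2 + 2·M_3 = 6(Δ_2 - Δ_1) = -18
  2·M_2 + 8·M_3 + 2·M_4 = 6(Δ_3 - Δ_2) = 57
Natural end conditions: M_0 = M_4 = 0.
Solving the tridiagonal system: M_0 = 0, M_1 = 87/41, M_2 = -399/82, M_3 = 342/41, M_4 = 0.
On [3, 5], g(x) = 1 - 249/82·(x - 3) - 399/164·(x - 3)² + 361/328·(x - 3)³.
With (x - 3) = 1: g(4) = -1105/328.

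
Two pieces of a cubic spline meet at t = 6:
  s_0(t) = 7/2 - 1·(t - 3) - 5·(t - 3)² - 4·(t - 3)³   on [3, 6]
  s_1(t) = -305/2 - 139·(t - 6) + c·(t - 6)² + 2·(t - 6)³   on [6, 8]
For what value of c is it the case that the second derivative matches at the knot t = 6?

-41

s_0''(t) = -10 - 24·(t - 3), so s_0''(6) = -82. On the right, s_1''(6) = 2c, so c = -41.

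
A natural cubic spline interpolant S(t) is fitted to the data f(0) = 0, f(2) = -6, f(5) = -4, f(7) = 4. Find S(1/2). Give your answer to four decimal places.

-1.7747

Write σ_i for S''(x_i). With h_i = 2, 3, 2 and divided differences Δ_i = -3, 2/3, 4, the continuity of S' gives the tridiagonal system
  2·σ_0 + 10·σ_1 + 3·σ_2 = 6(Δ_1 - Δ_0) = 22
  3·σ_1 + 10·σ_2 + 2·σ_3 = 6(Δ_2 - Δ_1) = 20
Natural end conditions: σ_0 = σ_3 = 0.
Hence σ_0 = 0, σ_1 = 160/91, σ_2 = 134/91, σ_3 = 0.
On [0, 2], S(t) = 0 - 979/273·t + 0·t² + 40/273·t³.
With t = 1/2: S(1/2) = -323/182.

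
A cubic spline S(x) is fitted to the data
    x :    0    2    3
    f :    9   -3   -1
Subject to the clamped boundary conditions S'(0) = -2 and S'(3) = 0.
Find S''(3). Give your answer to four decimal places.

Write m_i for S''(x_i). With h_i = 2, 1 and divided differences Δ_i = -6, 2, the continuity of S' gives the tridiagonal system
  2·m_0 + 6·m_1 + 1·m_2 = 6(Δ_1 - Δ_0) = 48
Clamped end conditions give two more equations: 2h_0·m_0 + h_0·m_1 = 6(Δ_0 - S'(0)) = -24 and h_1·m_1 + 2h_1·m_2 = 6(S'(3) - Δ_1) = -12.
Solving: m_0 = -40/3, m_1 = 44/3, m_2 = -40/3.

-13.3333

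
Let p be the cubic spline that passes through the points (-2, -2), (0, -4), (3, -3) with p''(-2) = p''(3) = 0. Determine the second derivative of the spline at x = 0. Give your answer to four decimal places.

0.8000

With M_i denoting the second derivative at x_i, h_i = 2, 3, and Δ_i = (y_(i+1) − y_i)/h_i = -1, 1/3:
  2·M_0 + 10·M_1 + 3·M_2 = 6(Δ_1 - Δ_0) = 8
Natural end conditions: M_0 = M_2 = 0.
Solving: M_0 = 0, M_1 = 4/5, M_2 = 0.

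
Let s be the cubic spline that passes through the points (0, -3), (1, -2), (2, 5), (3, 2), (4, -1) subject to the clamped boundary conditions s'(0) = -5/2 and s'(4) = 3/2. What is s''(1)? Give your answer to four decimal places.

Put σ_i = s'' at the i-th knot. Here h = (1, 1, 1, 1) and Δ = (1, 7, -3, -3), so the interior equations h_(i-1)·σ_(i-1) + 2(h_(i-1)+h_i)·σ_i + h_i·σ_(i+1) = 6(Δ_i − Δ_(i-1)) read
  1·σ_0 + 4·σ_1 + 1·σ_2 = 6(Δ_1 - Δ_0) = 36
  1·σ_1 + 4·σ_2 + 1·σ_3 = 6(Δ_2 - Δ_1) = -60
  1·σ_2 + 4·σ_3 + 1·σ_4 = 6(Δ_3 - Δ_2) = 0
Clamped end conditions give two more equations: 2h_0·σ_0 + h_0·σ_1 = 6(Δ_0 - s'(0)) = 21 and h_3·σ_3 + 2h_3·σ_4 = 6(s'(4) - Δ_3) = 27.
Forward elimination and back-substitution give σ_0 = 59/14, σ_1 = 88/7, σ_2 = -37/2, σ_3 = 10/7, σ_4 = 179/14.

12.5714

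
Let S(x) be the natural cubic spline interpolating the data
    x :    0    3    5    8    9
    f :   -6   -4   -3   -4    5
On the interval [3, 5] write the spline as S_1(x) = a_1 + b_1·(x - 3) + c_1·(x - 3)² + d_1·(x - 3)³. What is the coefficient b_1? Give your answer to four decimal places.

1.1755

Put σ_i = S'' at the i-th knot. Here h = (3, 2, 3, 1) and Δ = (2/3, 1/2, -1/3, 9), so the interior equations h_(i-1)·σ_(i-1) + 2(h_(i-1)+h_i)·σ_i + h_i·σ_(i+1) = 6(Δ_i − Δ_(i-1)) read
  3·σ_0 + 10·σ_1 + 2·σ_2 = 6(Δ_1 - Δ_0) = -1
  2·σ_1 + 10·σ_2 + 3·σ_3 = 6(Δ_2 - Δ_1) = -5
  3·σ_2 + 8·σ_3 + 1·σ_4 = 6(Δ_3 - Δ_2) = 56
Natural end conditions: σ_0 = σ_4 = 0.
Solving the tridiagonal system: σ_0 = 0, σ_1 = 115/226, σ_2 = -344/113, σ_3 = 920/113, σ_4 = 0.
On [3, 5], with S_1(x) = a_1 + b_1·(x - 3) + c_1·(x - 3)² + d_1·(x - 3)³: c_1 = σ_1/2 = 115/452, d_1 = (σ_2 - σ_1)/(6h_1) = -803/2712, b_1 = Δ_1 - h_1(2σ_1 + σ_2)/6 = 797/678.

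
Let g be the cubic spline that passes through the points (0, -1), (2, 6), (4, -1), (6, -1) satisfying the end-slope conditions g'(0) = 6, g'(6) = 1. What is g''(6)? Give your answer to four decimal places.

With σ_i denoting the second derivative at x_i, h_i = 2, 2, 2, and Δ_i = (y_(i+1) − y_i)/h_i = 7/2, -7/2, 0:
  2·σ_0 + 8·σ_1 + 2·σ_2 = 6(Δ_1 - Δ_0) = -42
  2·σ_1 + 8·σ_2 + 2·σ_3 = 6(Δ_2 - Δ_1) = 21
Clamped end conditions give two more equations: 2h_0·σ_0 + h_0·σ_1 = 6(Δ_0 - g'(0)) = -15 and h_2·σ_2 + 2h_2·σ_3 = 6(g'(6) - Δ_2) = 6.
Hence σ_0 = -2/3, σ_1 = -37/6, σ_2 = 13/3, σ_3 = -2/3.

-0.6667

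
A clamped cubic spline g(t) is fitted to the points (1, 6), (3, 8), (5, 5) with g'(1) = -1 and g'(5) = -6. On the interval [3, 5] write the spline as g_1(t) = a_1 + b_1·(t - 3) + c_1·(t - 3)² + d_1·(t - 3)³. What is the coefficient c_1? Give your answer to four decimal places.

-0.6250

Write M_i for g''(x_i). With h_i = 2, 2 and divided differences Δ_i = 1, -3/2, the continuity of g' gives the tridiagonal system
  2·M_0 + 8·M_1 + 2·M_2 = 6(Δ_1 - Δ_0) = -15
Clamped end conditions give two more equations: 2h_0·M_0 + h_0·M_1 = 6(Δ_0 - g'(1)) = 12 and h_1·M_1 + 2h_1·M_2 = 6(g'(5) - Δ_1) = -27.
Hence M_0 = 29/8, M_1 = -5/4, M_2 = -49/8.
On [3, 5], with g_1(t) = a_1 + b_1·(t - 3) + c_1·(t - 3)² + d_1·(t - 3)³: c_1 = M_1/2 = -5/8, d_1 = (M_2 - M_1)/(6h_1) = -13/32, b_1 = Δ_1 - h_1(2M_1 + M_2)/6 = 11/8.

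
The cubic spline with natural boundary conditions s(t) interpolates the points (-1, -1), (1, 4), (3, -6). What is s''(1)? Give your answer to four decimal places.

Put M_i = s'' at the i-th knot. Here h = (2, 2) and Δ = (5/2, -5), so the interior equations h_(i-1)·M_(i-1) + 2(h_(i-1)+h_i)·M_i + h_i·M_(i+1) = 6(Δ_i − Δ_(i-1)) read
  2·M_0 + 8·M_1 + 2·M_2 = 6(Δ_1 - Δ_0) = -45
Natural end conditions: M_0 = M_2 = 0.
Solving: M_0 = 0, M_1 = -45/8, M_2 = 0.

-5.6250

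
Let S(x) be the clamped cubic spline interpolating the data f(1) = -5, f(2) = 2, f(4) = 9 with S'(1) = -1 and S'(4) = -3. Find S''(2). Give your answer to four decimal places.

-5.6667

With M_i denoting the second derivative at x_i, h_i = 1, 2, and Δ_i = (y_(i+1) − y_i)/h_i = 7, 7/2:
  1·M_0 + 6·M_1 + 2·M_2 = 6(Δ_1 - Δ_0) = -21
Clamped end conditions give two more equations: 2h_0·M_0 + h_0·M_1 = 6(Δ_0 - S'(1)) = 48 and h_1·M_1 + 2h_1·M_2 = 6(S'(4) - Δ_1) = -39.
Solving the tridiagonal system: M_0 = 161/6, M_1 = -17/3, M_2 = -83/12.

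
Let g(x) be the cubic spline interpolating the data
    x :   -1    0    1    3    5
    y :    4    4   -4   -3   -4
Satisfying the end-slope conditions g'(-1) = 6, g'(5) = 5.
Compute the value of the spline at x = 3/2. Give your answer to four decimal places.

Put m_i = g'' at the i-th knot. Here h = (1, 1, 2, 2) and Δ = (0, -8, 1/2, -1/2), so the interior equations h_(i-1)·m_(i-1) + 2(h_(i-1)+h_i)·m_i + h_i·m_(i+1) = 6(Δ_i − Δ_(i-1)) read
  1·m_0 + 4·m_1 + 1·m_2 = 6(Δ_1 - Δ_0) = -48
  1·m_1 + 6·m_2 + 2·m_3 = 6(Δ_2 - Δ_1) = 51
  2·m_2 + 8·m_3 + 2·m_4 = 6(Δ_3 - Δ_2) = -6
Clamped end conditions give two more equations: 2h_0·m_0 + h_0·m_1 = 6(Δ_0 - g'(-1)) = -36 and h_3·m_3 + 2h_3·m_4 = 6(g'(5) - Δ_3) = 33.
Hence m_0 = -499/42, m_1 = -257/21, m_2 = 77/6, m_3 = -289/42, m_4 = 491/42.
On [1, 3], g(x) = -4 - 121/21·(x - 1) + 77/12·(x - 1)² - 23/14·(x - 1)³.
With (x - 1) = 1/2: g(3/2) = -307/56.

-5.4821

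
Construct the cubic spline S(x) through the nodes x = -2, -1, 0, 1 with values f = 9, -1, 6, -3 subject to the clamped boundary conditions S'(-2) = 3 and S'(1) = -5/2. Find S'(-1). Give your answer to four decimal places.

With σ_i denoting the second derivative at x_i, h_i = 1, 1, 1, and Δ_i = (y_(i+1) − y_i)/h_i = -10, 7, -9:
  1·σ_0 + 4·σ_1 + 1·σ_2 = 6(Δ_1 - Δ_0) = 102
  1·σ_1 + 4·σ_2 + 1·σ_3 = 6(Δ_2 - Δ_1) = -96
Clamped end conditions give two more equations: 2h_0·σ_0 + h_0·σ_1 = 6(Δ_0 - S'(-2)) = -78 and h_2·σ_2 + 2h_2·σ_3 = 6(S'(1) - Δ_2) = 39.
Hence σ_0 = -991/15, σ_1 = 812/15, σ_2 = -727/15, σ_3 = 656/15.
On [-1, 0], S'(x) = b_1 + 2c_1·(x + 1) + 3d_1·(x + 1)² with b_1 = Δ_1 - h_1(2σ_1 + σ_2)/6 = -89/30, c_1 = σ_1/2 = 406/15, d_1 = (σ_2 - σ_1)/(6h_1) = -171/10. So S'(-1) = -89/30.

-2.9667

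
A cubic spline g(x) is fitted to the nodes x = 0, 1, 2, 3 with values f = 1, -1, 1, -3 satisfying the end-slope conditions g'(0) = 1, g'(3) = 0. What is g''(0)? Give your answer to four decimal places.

Put M_i = g'' at the i-th knot. Here h = (1, 1, 1) and Δ = (-2, 2, -4), so the interior equations h_(i-1)·M_(i-1) + 2(h_(i-1)+h_i)·M_i + h_i·M_(i+1) = 6(Δ_i − Δ_(i-1)) read
  1·M_0 + 4·M_1 + 1·M_2 = 6(Δ_1 - Δ_0) = 24
  1·M_1 + 4·M_2 + 1·M_3 = 6(Δ_2 - Δ_1) = -36
Clamped end conditions give two more equations: 2h_0·M_0 + h_0·M_1 = 6(Δ_0 - g'(0)) = -18 and h_2·M_2 + 2h_2·M_3 = 6(g'(3) - Δ_2) = 24.
Forward elimination and back-substitution give M_0 = -244/15, M_1 = 218/15, M_2 = -268/15, M_3 = 314/15.

-16.2667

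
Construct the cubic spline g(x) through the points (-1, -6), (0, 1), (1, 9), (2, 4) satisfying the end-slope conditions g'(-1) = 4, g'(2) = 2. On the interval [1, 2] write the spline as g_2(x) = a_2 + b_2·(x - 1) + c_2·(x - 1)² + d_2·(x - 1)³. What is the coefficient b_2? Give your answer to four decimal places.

Let σ_i = g''(x_i). Step sizes h_i = 1, 1, 1; slopes of the chords Δ_i = (y_(i+1) - y_i)/h_i = 7, 8, -5.
  1·σ_0 + 4·σ_1 + 1·σ_2 = 6(Δ_1 - Δ_0) = 6
  1·σ_1 + 4·σ_2 + 1·σ_3 = 6(Δ_2 - Δ_1) = -78
Clamped end conditions give two more equations: 2h_0·σ_0 + h_0·σ_1 = 6(Δ_0 - g'(-1)) = 18 and h_2·σ_2 + 2h_2·σ_3 = 6(g'(2) - Δ_2) = 42.
Solving: σ_0 = 76/15, σ_1 = 118/15, σ_2 = -458/15, σ_3 = 544/15.
On [1, 2], with g_2(x) = a_2 + b_2·(x - 1) + c_2·(x - 1)² + d_2·(x - 1)³: c_2 = σ_2/2 = -229/15, d_2 = (σ_3 - σ_2)/(6h_2) = 167/15, b_2 = Δ_2 - h_2(2σ_2 + σ_3)/6 = -13/15.

-0.8667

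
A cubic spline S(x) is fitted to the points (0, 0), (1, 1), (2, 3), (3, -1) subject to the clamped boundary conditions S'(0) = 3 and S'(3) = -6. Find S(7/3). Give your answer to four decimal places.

2.3481

Let M_i = S''(x_i). Step sizes h_i = 1, 1, 1; slopes of the chords Δ_i = (y_(i+1) - y_i)/h_i = 1, 2, -4.
  1·M_0 + 4·M_1 + 1·M_2 = 6(Δ_1 - Δ_0) = 6
  1·M_1 + 4·M_2 + 1·M_3 = 6(Δ_2 - Δ_1) = -36
Clamped end conditions give two more equations: 2h_0·M_0 + h_0·M_1 = 6(Δ_0 - S'(0)) = -12 and h_2·M_2 + 2h_2·M_3 = 6(S'(3) - Δ_2) = -12.
Solving the tridiagonal system: M_0 = -46/5, M_1 = 32/5, M_2 = -52/5, M_3 = -4/5.
On [2, 3], S(x) = 3 - 2/5·(x - 2) - 26/5·(x - 2)² + 8/5·(x - 2)³.
With (x - 2) = 1/3: S(7/3) = 317/135.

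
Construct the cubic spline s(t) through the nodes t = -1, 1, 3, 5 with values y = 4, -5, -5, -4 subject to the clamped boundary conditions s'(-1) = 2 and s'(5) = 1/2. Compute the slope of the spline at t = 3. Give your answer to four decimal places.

With M_i denoting the second derivative at x_i, h_i = 2, 2, 2, and Δ_i = (y_(i+1) − y_i)/h_i = -9/2, 0, 1/2:
  2·M_0 + 8·M_1 + 2·M_2 = 6(Δ_1 - Δ_0) = 27
  2·M_1 + 8·M_2 + 2·M_3 = 6(Δ_2 - Δ_1) = 3
Clamped end conditions give two more equations: 2h_0·M_0 + h_0·M_1 = 6(Δ_0 - s'(-1)) = -39 and h_2·M_2 + 2h_2·M_3 = 6(s'(5) - Δ_2) = 0.
Forward elimination and back-substitution give M_0 = -133/10, M_1 = 71/10, M_2 = -8/5, M_3 = 4/5.
On [3, 5], s'(t) = b_2 + 2c_2·(t - 3) + 3d_2·(t - 3)² with b_2 = Δ_2 - h_2(2M_2 + M_3)/6 = 13/10, c_2 = M_2/2 = -4/5, d_2 = (M_3 - M_2)/(6h_2) = 1/5. So s'(3) = 13/10.

1.3000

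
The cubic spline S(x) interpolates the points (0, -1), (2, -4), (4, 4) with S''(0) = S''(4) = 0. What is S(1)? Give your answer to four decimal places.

-3.5313

Let m_i = S''(x_i). Step sizes h_i = 2, 2; slopes of the chords Δ_i = (y_(i+1) - y_i)/h_i = -3/2, 4.
  2·m_0 + 8·m_1 + 2·m_2 = 6(Δ_1 - Δ_0) = 33
Natural end conditions: m_0 = m_2 = 0.
Solving: m_0 = 0, m_1 = 33/8, m_2 = 0.
On [0, 2], S(x) = -1 - 23/8·x + 0·x² + 11/32·x³.
With x = 1: S(1) = -113/32.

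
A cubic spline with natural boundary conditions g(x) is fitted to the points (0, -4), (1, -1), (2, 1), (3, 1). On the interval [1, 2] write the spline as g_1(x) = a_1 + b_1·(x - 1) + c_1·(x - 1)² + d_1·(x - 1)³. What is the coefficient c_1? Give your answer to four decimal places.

With σ_i denoting the second derivative at x_i, h_i = 1, 1, 1, and Δ_i = (y_(i+1) − y_i)/h_i = 3, 2, 0:
  1·σ_0 + 4·σ_1 + 1·σ_2 = 6(Δ_1 - Δ_0) = -6
  1·σ_1 + 4·σ_2 + 1·σ_3 = 6(Δ_2 - Δ_1) = -12
Natural end conditions: σ_0 = σ_3 = 0.
Forward elimination and back-substitution give σ_0 = 0, σ_1 = -4/5, σ_2 = -14/5, σ_3 = 0.
On [1, 2], with g_1(x) = a_1 + b_1·(x - 1) + c_1·(x - 1)² + d_1·(x - 1)³: c_1 = σ_1/2 = -2/5, d_1 = (σ_2 - σ_1)/(6h_1) = -1/3, b_1 = Δ_1 - h_1(2σ_1 + σ_2)/6 = 41/15.

-0.4000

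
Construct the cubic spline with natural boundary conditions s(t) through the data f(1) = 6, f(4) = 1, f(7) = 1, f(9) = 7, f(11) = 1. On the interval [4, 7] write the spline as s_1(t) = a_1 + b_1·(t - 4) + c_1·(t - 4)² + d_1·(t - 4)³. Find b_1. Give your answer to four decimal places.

-1.5333

Put σ_i = s'' at the i-th knot. Here h = (3, 3, 2, 2) and Δ = (-5/3, 0, 3, -3), so the interior equations h_(i-1)·σ_(i-1) + 2(h_(i-1)+h_i)·σ_i + h_i·σ_(i+1) = 6(Δ_i − Δ_(i-1)) read
  3·σ_0 + 12·σ_1 + 3·σ_2 = 6(Δ_1 - Δ_0) = 10
  3·σ_1 + 10·σ_2 + 2·σ_3 = 6(Δ_2 - Δ_1) = 18
  2·σ_2 + 8·σ_3 + 2·σ_4 = 6(Δ_3 - Δ_2) = -36
Natural end conditions: σ_0 = σ_4 = 0.
Solving: σ_0 = 0, σ_1 = 2/15, σ_2 = 14/5, σ_3 = -26/5, σ_4 = 0.
On [4, 7], with s_1(t) = a_1 + b_1·(t - 4) + c_1·(t - 4)² + d_1·(t - 4)³: c_1 = σ_1/2 = 1/15, d_1 = (σ_2 - σ_1)/(6h_1) = 4/27, b_1 = Δ_1 - h_1(2σ_1 + σ_2)/6 = -23/15.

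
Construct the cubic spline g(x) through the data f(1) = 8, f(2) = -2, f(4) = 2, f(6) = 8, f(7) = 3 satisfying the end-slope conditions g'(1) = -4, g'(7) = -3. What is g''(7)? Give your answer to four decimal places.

10.7121

Write M_i for g''(x_i). With h_i = 1, 2, 2, 1 and divided differences Δ_i = -10, 2, 3, -5, the continuity of g' gives the tridiagonal system
  1·M_0 + 6·M_1 + 2·M_2 = 6(Δ_1 - Δ_0) = 72
  2·M_1 + 8·M_2 + 2·M_3 = 6(Δ_2 - Δ_1) = 6
  2·M_2 + 6·M_3 + 1·M_4 = 6(Δ_3 - Δ_2) = -48
Clamped end conditions give two more equations: 2h_0·M_0 + h_0·M_1 = 6(Δ_0 - g'(1)) = -36 and h_3·M_3 + 2h_3·M_4 = 6(g'(7) - Δ_3) = 12.
Forward elimination and back-substitution give M_0 = -1741/66, M_1 = 553/33, M_2 = -13/12, M_3 = -311/33, M_4 = 707/66.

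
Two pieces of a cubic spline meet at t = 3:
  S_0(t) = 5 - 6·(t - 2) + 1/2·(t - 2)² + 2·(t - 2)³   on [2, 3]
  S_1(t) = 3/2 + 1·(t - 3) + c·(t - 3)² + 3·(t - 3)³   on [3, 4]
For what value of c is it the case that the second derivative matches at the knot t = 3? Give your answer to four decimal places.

S_0''(t) = 1 + 12·(t - 2), so S_0''(3) = 13. On the right, S_1''(3) = 2c, so c = 13/2.

6.5000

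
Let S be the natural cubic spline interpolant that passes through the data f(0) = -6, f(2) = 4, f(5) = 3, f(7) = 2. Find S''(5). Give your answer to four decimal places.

Put m_i = S'' at the i-th knot. Here h = (2, 3, 2) and Δ = (5, -1/3, -1/2), so the interior equations h_(i-1)·m_(i-1) + 2(h_(i-1)+h_i)·m_i + h_i·m_(i+1) = 6(Δ_i − Δ_(i-1)) read
  2·m_0 + 10·m_1 + 3·m_2 = 6(Δ_1 - Δ_0) = -32
  3·m_1 + 10·m_2 + 2·m_3 = 6(Δ_2 - Δ_1) = -1
Natural end conditions: m_0 = m_3 = 0.
Solving the tridiagonal system: m_0 = 0, m_1 = -317/91, m_2 = 86/91, m_3 = 0.

0.9451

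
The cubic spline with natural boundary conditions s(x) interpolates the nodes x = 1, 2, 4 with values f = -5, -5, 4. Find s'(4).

Put σ_i = s'' at the i-th knot. Here h = (1, 2) and Δ = (0, 9/2), so the interior equations h_(i-1)·σ_(i-1) + 2(h_(i-1)+h_i)·σ_i + h_i·σ_(i+1) = 6(Δ_i − Δ_(i-1)) read
  1·σ_0 + 6·σ_1 + 2·σ_2 = 6(Δ_1 - Δ_0) = 27
Natural end conditions: σ_0 = σ_2 = 0.
Forward elimination and back-substitution give σ_0 = 0, σ_1 = 9/2, σ_2 = 0.
On [2, 4], s'(x) = b_1 + 2c_1·(x - 2) + 3d_1·(x - 2)² with b_1 = Δ_1 - h_1(2σ_1 + σ_2)/6 = 3/2, c_1 = σ_1/2 = 9/4, d_1 = (σ_2 - σ_1)/(6h_1) = -3/8. So s'(4) = 6.

6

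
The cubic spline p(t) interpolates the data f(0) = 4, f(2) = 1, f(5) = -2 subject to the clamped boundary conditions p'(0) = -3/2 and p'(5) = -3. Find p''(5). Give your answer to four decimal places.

-2.6000

Let M_i = p''(x_i). Step sizes h_i = 2, 3; slopes of the chords Δ_i = (y_(i+1) - y_i)/h_i = -3/2, -1.
  2·M_0 + 10·M_1 + 3·M_2 = 6(Δ_1 - Δ_0) = 3
Clamped end conditions give two more equations: 2h_0·M_0 + h_0·M_1 = 6(Δ_0 - p'(0)) = 0 and h_1·M_1 + 2h_1·M_2 = 6(p'(5) - Δ_1) = -12.
Forward elimination and back-substitution give M_0 = -3/5, M_1 = 6/5, M_2 = -13/5.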